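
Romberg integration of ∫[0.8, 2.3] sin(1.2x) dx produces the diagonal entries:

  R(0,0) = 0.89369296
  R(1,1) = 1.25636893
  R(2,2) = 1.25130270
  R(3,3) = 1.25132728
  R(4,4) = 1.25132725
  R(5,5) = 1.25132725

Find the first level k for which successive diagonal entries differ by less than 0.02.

|R(1,1) − R(0,0)| = 0.36267597 ≥ 0.02
|R(2,2) − R(1,1)| = 0.00506623 < 0.02

k = 2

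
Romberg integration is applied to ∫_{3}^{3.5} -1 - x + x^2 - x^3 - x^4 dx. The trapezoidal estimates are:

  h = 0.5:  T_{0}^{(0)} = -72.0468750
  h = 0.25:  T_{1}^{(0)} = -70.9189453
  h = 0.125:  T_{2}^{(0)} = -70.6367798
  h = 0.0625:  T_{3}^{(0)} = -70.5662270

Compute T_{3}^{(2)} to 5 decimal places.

-70.54271

Richardson extrapolation on the trapezoidal column (denominator 4−1=3):
T_{2}^{(1)} = (4·(-70.6367798) − (-70.9189453)) / 3 = -70.5427246
T_{3}^{(1)} = -70.5662270 + (-70.5662270 − (-70.6367798))/3 = -70.5427094
T_{3}^{(2)} = (16·(-70.5427094) − (-70.5427246)) / 15 = -70.5427084
(Column j=1 coincides with Simpson's rule on the same nodes.)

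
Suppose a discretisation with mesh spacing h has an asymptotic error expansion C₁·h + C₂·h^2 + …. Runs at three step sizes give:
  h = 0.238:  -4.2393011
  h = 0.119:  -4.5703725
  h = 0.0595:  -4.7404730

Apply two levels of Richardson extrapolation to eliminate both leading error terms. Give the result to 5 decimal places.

First eliminate the h term (factor 2^1 = 2):
  B₁ = (2·(-4.5703725) − (-4.2393011))/1 = -4.9014439
  B₂ = (2·(-4.7404730) − (-4.5703725))/1 = -4.9105735
Then eliminate the h^2 term (factor 2^2 = 4):
  (4·(-4.9105735) − (-4.9014439))/3 = -4.9136167

-4.91362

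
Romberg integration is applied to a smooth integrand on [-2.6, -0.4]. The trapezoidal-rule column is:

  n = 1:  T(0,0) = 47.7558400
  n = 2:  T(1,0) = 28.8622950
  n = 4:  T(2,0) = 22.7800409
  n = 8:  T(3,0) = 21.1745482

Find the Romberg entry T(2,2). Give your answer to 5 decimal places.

20.63183

T(1,1) = 28.8622950 + (28.8622950 − 47.7558400)/3 = 22.5644467
T(2,1) = 22.7800409 + (22.7800409 − 28.8622950)/3 = 20.7526229
T(2,2) = (16·20.7526229 − 22.5644467) / 15 = 20.6318346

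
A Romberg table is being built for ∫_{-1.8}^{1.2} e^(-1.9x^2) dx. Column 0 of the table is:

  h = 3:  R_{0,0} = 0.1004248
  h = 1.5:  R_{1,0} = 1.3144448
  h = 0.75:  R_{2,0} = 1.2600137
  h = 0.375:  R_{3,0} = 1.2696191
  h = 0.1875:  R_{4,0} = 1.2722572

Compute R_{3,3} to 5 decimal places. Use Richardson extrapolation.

Richardson extrapolation on the trapezoidal column (denominator 4−1=3):
R_{1,1} = (4·1.3144448 − 0.1004248) / 3 = 1.7191181
R_{2,1} = (4·1.2600137 − 1.3144448) / 3 = 1.2418700
R_{3,1} = 1.2696191 + (1.2696191 − 1.2600137)/3 = 1.2728209
R_{2,2} = (16·1.2418700 − 1.7191181) / 15 = 1.2100535
R_{3,2} = 1.2728209 + (1.2728209 − 1.2418700)/15 = 1.2748843
R_{3,3} = 1.2748843 + (1.2748843 − 1.2100535)/63 = 1.2759134

1.27591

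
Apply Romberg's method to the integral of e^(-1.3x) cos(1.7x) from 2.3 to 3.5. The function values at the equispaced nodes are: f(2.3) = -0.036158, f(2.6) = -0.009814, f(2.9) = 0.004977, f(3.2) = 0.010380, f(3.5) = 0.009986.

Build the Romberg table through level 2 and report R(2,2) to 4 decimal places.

-0.0014

R(0,0) (trapezoid, 1 panel, h=1.2000): -0.015703
R(1,0) (trapezoid, 2 panels, h=0.6000): -0.004865
R(2,0) (trapezoid, 4 panels, h=0.3000): -0.002263
R(1,1) = -0.004865 + (-0.004865 − (-0.015703))/3 = -0.001252
R(2,1) = -0.002263 + (-0.002263 − (-0.004865))/3 = -0.001396
R(2,2) = -0.001396 + (-0.001396 − (-0.001252))/15 = -0.001406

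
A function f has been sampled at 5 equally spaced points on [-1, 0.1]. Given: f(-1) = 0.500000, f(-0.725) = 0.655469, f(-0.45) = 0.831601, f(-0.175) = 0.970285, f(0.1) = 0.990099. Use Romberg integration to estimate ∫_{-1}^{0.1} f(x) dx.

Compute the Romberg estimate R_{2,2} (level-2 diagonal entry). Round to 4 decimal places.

R_{0,0} (trapezoid, 1 panel, h=1.1000): 0.819554
R_{1,0} (trapezoid, 2 panels, h=0.5500): 0.867158
R_{2,0} (trapezoid, 4 panels, h=0.2750): 0.880661
R_{1,1} = 0.867158 + (0.867158 − 0.819554)/3 = 0.883026
R_{2,1} = 0.880661 + (0.880661 − 0.867158)/3 = 0.885162
R_{2,2} = 0.885162 + (0.885162 − 0.883026)/15 = 0.885304

0.8853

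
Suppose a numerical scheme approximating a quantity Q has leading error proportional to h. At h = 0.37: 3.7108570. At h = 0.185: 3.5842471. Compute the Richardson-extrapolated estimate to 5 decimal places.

3.45764

The leading error scales as h; refining by a factor of 2 reduces it by 2^1 = 2.
Extrapolated value = (2·A(h/2) − A(h)) / (2 − 1)
= (2·3.5842471 − 3.7108570) / 1
= 3.4576372 / 1 = 3.4576372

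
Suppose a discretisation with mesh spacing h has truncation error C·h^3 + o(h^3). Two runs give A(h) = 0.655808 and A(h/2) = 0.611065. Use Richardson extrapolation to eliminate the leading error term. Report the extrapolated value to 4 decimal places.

0.6047

Extrapolated value = (8·A(h/2) − A(h)) / (8 − 1)
= (8·0.611065 − 0.655808) / 7
= 4.232712 / 7 = 0.604673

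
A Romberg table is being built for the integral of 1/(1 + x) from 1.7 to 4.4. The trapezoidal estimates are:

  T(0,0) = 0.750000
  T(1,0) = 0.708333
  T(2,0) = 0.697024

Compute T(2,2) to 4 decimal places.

Richardson extrapolation on the trapezoidal column (denominator 4−1=3):
T(1,1) = (4·0.708333 − 0.750000) / 3 = 0.694444
T(2,1) = 0.697024 + (0.697024 − 0.708333)/3 = 0.693254
T(2,2) = (16·0.693254 − 0.694444) / 15 = 0.693175

0.6932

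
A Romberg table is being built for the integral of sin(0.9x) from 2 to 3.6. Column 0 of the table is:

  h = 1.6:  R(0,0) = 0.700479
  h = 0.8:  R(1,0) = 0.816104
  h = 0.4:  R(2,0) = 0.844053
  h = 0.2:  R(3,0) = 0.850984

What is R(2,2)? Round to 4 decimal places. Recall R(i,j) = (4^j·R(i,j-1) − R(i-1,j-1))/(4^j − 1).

0.8533

R(1,1) = 0.816104 + (0.816104 − 0.700479)/3 = 0.854646
R(2,1) = (4·0.844053 − 0.816104) / 3 = 0.853369
R(2,2) = (16·0.853369 − 0.854646) / 15 = 0.853284
(Column j=1 coincides with Simpson's rule on the same nodes.)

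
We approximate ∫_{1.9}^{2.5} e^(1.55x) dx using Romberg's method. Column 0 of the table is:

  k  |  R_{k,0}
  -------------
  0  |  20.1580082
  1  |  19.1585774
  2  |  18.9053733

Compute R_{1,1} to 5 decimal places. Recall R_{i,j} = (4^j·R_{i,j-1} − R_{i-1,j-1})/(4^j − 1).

18.82543

Richardson extrapolation on the trapezoidal column (denominator 4−1=3):
R_{1,1} = (4·19.1585774 − 20.1580082) / 3 = 18.8254338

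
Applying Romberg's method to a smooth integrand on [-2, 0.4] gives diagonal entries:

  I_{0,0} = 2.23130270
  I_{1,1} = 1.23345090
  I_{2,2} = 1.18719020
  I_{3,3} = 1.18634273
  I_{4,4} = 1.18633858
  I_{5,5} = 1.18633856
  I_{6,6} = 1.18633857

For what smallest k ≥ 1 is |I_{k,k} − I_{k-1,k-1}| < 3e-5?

|I_{1,1} − I_{0,0}| = 0.99785180 ≥ 3e-5
|I_{2,2} − I_{1,1}| = 0.04626070 ≥ 3e-5
|I_{3,3} − I_{2,2}| = 0.00084747 ≥ 3e-5
|I_{4,4} − I_{3,3}| = 0.00000415 < 3e-5

k = 4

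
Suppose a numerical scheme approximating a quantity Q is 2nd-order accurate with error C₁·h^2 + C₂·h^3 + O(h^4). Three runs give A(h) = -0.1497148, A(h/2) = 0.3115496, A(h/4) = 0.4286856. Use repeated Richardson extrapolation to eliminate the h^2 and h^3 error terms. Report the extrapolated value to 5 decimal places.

First eliminate the h^2 term (factor 2^2 = 4):
  B₁ = (4·0.3115496 − (-0.1497148))/3 = 0.4653044
  B₂ = (4·0.4286856 − 0.3115496)/3 = 0.4677309
Then eliminate the h^3 term (factor 2^3 = 8):
  (8·0.4677309 − 0.4653044)/7 = 0.4680775

0.46808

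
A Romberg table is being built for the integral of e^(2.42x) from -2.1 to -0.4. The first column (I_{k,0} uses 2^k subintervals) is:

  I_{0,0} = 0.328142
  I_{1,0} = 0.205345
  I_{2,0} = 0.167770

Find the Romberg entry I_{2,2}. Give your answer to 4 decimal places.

I_{1,1} = (4·0.205345 − 0.328142) / 3 = 0.164413
I_{2,1} = (4·0.167770 − 0.205345) / 3 = 0.155245
I_{2,2} = 0.155245 + (0.155245 − 0.164413)/15 = 0.154634

0.1546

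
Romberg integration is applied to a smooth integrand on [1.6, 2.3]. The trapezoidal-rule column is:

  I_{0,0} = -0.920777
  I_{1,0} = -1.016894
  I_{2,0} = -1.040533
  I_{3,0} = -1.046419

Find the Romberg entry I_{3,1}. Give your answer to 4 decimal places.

-1.0484

I_{3,1} = -1.046419 + (-1.046419 − (-1.040533))/3 = -1.048381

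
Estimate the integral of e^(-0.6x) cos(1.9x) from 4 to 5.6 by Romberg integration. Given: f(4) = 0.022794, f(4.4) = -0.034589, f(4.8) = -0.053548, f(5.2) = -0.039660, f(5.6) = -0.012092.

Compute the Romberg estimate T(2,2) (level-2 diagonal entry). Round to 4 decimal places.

-0.0523

T(0,0) (trapezoid, 1 panel, h=1.6000): 0.008562
T(1,0) (trapezoid, 2 panels, h=0.8000): -0.038558
T(2,0) (trapezoid, 4 panels, h=0.4000): -0.048978
T(1,1) = -0.038558 + (-0.038558 − 0.008562)/3 = -0.054265
T(2,1) = -0.048978 + (-0.048978 − (-0.038558))/3 = -0.052451
T(2,2) = -0.052451 + (-0.052451 − (-0.054265))/15 = -0.052330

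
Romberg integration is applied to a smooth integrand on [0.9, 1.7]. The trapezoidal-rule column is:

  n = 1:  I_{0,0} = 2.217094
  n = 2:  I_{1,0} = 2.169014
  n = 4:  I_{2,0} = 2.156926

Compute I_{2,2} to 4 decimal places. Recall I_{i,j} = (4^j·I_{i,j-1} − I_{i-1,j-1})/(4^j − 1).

Richardson extrapolation on the trapezoidal column (denominator 4−1=3):
I_{1,1} = (4·2.169014 − 2.217094) / 3 = 2.152987
I_{2,1} = (4·2.156926 − 2.169014) / 3 = 2.152897
I_{2,2} = 2.152897 + (2.152897 − 2.152987)/15 = 2.152891

2.1529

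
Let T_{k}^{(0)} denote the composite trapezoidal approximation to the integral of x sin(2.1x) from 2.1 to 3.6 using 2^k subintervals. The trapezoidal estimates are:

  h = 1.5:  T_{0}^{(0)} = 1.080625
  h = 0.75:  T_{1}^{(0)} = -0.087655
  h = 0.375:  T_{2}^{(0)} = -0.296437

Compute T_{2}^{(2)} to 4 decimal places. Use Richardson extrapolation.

T_{1}^{(1)} = (4·(-0.087655) − 1.080625) / 3 = -0.477082
T_{2}^{(1)} = (4·(-0.296437) − (-0.087655)) / 3 = -0.366031
T_{2}^{(2)} = (16·(-0.366031) − (-0.477082)) / 15 = -0.358628

-0.3586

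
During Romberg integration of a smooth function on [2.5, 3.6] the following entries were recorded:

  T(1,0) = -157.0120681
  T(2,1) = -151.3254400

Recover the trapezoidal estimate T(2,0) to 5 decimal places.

-152.74710

From T(2,1) = (4·T(2,0) − T(1,0))/3, solve for T(2,0):
4·T(2,0) = 3·(-151.3254400) + (-157.0120681) = -610.9883881
T(2,0) = -152.7470970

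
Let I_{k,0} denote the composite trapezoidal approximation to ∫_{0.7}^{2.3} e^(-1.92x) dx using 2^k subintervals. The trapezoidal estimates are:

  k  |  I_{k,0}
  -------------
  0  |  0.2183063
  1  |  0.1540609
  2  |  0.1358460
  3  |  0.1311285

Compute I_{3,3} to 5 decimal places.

Richardson extrapolation on the trapezoidal column (denominator 4−1=3):
I_{1,1} = 0.1540609 + (0.1540609 − 0.2183063)/3 = 0.1326458
I_{2,1} = 0.1358460 + (0.1358460 − 0.1540609)/3 = 0.1297744
I_{3,1} = 0.1311285 + (0.1311285 − 0.1358460)/3 = 0.1295560
I_{2,2} = (16·0.1297744 − 0.1326458) / 15 = 0.1295830
I_{3,2} = (16·0.1295560 − 0.1297744) / 15 = 0.1295414
I_{3,3} = (64·0.1295414 − 0.1295830) / 63 = 0.1295407

0.12954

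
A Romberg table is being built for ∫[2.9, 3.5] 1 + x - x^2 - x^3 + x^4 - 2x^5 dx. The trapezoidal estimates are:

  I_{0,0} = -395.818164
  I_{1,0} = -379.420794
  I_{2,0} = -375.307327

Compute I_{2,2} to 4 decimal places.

-373.9349

Richardson extrapolation on the trapezoidal column (denominator 4−1=3):
I_{1,1} = (4·(-379.420794) − (-395.818164)) / 3 = -373.955004
I_{2,1} = -375.307327 + (-375.307327 − (-379.420794))/3 = -373.936171
I_{2,2} = -373.936171 + (-373.936171 − (-373.955004))/15 = -373.934915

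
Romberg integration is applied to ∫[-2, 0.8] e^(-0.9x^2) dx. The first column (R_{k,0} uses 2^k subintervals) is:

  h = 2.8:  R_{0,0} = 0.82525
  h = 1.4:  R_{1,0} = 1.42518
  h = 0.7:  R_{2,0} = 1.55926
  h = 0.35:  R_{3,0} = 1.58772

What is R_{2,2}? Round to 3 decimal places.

R_{1,1} = (4·1.42518 − 0.82525) / 3 = 1.62516
R_{2,1} = 1.55926 + (1.55926 − 1.42518)/3 = 1.60395
R_{2,2} = 1.60395 + (1.60395 − 1.62516)/15 = 1.60254

1.603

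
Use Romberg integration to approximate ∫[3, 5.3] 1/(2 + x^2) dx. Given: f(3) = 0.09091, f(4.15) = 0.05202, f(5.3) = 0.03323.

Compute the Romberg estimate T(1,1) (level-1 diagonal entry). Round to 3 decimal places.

0.127

T(0,0) (trapezoid, 1 panel, h=2.3000): 0.14276
T(1,0) (trapezoid, 2 panels, h=1.1500): 0.13120
T(1,1) = 0.13120 + (0.13120 − 0.14276)/3 = 0.12735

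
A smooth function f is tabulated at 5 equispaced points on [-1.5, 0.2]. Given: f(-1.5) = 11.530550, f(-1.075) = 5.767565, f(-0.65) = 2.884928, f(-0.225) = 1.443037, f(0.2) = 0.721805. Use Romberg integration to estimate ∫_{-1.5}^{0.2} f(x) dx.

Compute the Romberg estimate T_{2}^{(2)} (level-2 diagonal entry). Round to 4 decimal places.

T_{0}^{(0)} (trapezoid, 1 panel, h=1.7000): 10.414502
T_{1}^{(0)} (trapezoid, 2 panels, h=0.8500): 7.659440
T_{2}^{(0)} (trapezoid, 4 panels, h=0.4250): 6.894226
T_{1}^{(1)} = 7.659440 + (7.659440 − 10.414502)/3 = 6.741086
T_{2}^{(1)} = 6.894226 + (6.894226 − 7.659440)/3 = 6.639155
T_{2}^{(2)} = 6.639155 + (6.639155 − 6.741086)/15 = 6.632360

6.6324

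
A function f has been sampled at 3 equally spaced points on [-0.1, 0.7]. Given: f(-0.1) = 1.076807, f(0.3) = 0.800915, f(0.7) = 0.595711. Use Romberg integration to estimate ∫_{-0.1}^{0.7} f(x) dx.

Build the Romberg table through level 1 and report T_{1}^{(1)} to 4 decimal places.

0.6502

T_{0}^{(0)} (trapezoid, 1 panel, h=0.8000): 0.669007
T_{1}^{(0)} (trapezoid, 2 panels, h=0.4000): 0.654870
T_{1}^{(1)} = 0.654870 + (0.654870 − 0.669007)/3 = 0.650158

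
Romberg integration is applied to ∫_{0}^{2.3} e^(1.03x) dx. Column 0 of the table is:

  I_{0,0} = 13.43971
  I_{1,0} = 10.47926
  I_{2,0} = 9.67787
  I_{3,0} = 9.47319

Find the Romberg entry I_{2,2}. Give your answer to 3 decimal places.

I_{1,1} = 10.47926 + (10.47926 − 13.43971)/3 = 9.49244
I_{2,1} = 9.67787 + (9.67787 − 10.47926)/3 = 9.41074
I_{2,2} = 9.41074 + (9.41074 − 9.49244)/15 = 9.40529
(Column j=1 coincides with Simpson's rule on the same nodes.)

9.405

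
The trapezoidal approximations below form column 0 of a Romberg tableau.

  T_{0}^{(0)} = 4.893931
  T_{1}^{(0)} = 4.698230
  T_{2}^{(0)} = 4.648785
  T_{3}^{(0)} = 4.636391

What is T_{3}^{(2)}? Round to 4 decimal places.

Richardson extrapolation on the trapezoidal column (denominator 4−1=3):
T_{2}^{(1)} = 4.648785 + (4.648785 − 4.698230)/3 = 4.632303
T_{3}^{(1)} = (4·4.636391 − 4.648785) / 3 = 4.632260
T_{3}^{(2)} = 4.632260 + (4.632260 − 4.632303)/15 = 4.632257

4.6323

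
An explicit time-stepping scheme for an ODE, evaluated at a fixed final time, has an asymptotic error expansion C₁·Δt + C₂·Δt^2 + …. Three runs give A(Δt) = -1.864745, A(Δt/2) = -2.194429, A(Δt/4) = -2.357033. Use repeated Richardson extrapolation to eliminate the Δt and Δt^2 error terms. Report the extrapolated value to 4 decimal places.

-2.5181

First eliminate the Δt term (factor 2^1 = 2):
  B₁ = (2·(-2.194429) − (-1.864745))/1 = -2.524113
  B₂ = (2·(-2.357033) − (-2.194429))/1 = -2.519637
Then eliminate the Δt^2 term (factor 2^2 = 4):
  (4·(-2.519637) − (-2.524113))/3 = -2.518145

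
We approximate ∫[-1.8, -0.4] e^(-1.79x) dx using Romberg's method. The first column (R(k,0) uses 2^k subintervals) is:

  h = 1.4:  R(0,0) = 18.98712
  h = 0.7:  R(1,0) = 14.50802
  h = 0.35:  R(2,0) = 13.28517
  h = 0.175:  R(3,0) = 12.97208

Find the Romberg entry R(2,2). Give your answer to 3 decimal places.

12.868

Richardson extrapolation on the trapezoidal column (denominator 4−1=3):
R(1,1) = (4·14.50802 − 18.98712) / 3 = 13.01499
R(2,1) = 13.28517 + (13.28517 − 14.50802)/3 = 12.87755
R(2,2) = 12.87755 + (12.87755 − 13.01499)/15 = 12.86839
(Column j=1 coincides with Simpson's rule on the same nodes.)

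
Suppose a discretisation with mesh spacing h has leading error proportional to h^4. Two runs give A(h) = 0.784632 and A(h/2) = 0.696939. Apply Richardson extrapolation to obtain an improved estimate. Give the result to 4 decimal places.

0.6911

Extrapolated value = (16·A(h/2) − A(h)) / (16 − 1)
= (16·0.696939 − 0.784632) / 15
= 10.366392 / 15 = 0.691093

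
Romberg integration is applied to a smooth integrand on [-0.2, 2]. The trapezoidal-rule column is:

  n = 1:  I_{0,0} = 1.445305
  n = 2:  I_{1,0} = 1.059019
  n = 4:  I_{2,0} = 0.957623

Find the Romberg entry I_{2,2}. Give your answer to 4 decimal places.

0.9234

I_{1,1} = (4·1.059019 − 1.445305) / 3 = 0.930257
I_{2,1} = 0.957623 + (0.957623 − 1.059019)/3 = 0.923824
I_{2,2} = (16·0.923824 − 0.930257) / 15 = 0.923395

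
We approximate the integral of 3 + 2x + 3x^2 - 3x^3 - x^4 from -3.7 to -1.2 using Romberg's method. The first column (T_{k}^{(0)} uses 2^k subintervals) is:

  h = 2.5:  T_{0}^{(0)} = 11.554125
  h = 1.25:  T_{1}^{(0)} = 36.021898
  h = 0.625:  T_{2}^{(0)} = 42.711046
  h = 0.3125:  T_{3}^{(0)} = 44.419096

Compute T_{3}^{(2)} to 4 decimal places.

Richardson extrapolation on the trapezoidal column (denominator 4−1=3):
T_{2}^{(1)} = 42.711046 + (42.711046 − 36.021898)/3 = 44.940762
T_{3}^{(1)} = 44.419096 + (44.419096 − 42.711046)/3 = 44.988446
T_{3}^{(2)} = 44.988446 + (44.988446 − 44.940762)/15 = 44.991625

44.9916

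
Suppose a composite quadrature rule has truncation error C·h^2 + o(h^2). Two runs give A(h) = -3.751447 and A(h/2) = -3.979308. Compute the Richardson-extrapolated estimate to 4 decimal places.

-4.0553

The leading error scales as h^2; refining by a factor of 2 reduces it by 2^2 = 4.
Extrapolated value = (4·A(h/2) − A(h)) / (4 − 1)
= (4·(-3.979308) − (-3.751447)) / 3
= -12.165785 / 3 = -4.055262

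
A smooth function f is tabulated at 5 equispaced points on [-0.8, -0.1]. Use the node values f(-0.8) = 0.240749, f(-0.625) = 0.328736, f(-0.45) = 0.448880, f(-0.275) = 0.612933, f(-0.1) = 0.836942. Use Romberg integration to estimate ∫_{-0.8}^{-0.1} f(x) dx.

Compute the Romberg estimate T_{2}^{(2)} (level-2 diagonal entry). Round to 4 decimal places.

0.3349

T_{0}^{(0)} (trapezoid, 1 panel, h=0.7000): 0.377192
T_{1}^{(0)} (trapezoid, 2 panels, h=0.3500): 0.345704
T_{2}^{(0)} (trapezoid, 4 panels, h=0.1750): 0.337644
T_{1}^{(1)} = 0.345704 + (0.345704 − 0.377192)/3 = 0.335208
T_{2}^{(1)} = 0.337644 + (0.337644 − 0.345704)/3 = 0.334957
T_{2}^{(2)} = 0.334957 + (0.334957 − 0.335208)/15 = 0.334940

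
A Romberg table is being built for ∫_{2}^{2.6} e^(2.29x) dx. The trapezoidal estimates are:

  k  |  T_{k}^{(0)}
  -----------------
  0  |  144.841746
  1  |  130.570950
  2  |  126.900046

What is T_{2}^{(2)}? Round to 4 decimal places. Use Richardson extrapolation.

125.6672

Richardson extrapolation on the trapezoidal column (denominator 4−1=3):
T_{1}^{(1)} = (4·130.570950 − 144.841746) / 3 = 125.814018
T_{2}^{(1)} = (4·126.900046 − 130.570950) / 3 = 125.676411
T_{2}^{(2)} = (16·125.676411 − 125.814018) / 15 = 125.667237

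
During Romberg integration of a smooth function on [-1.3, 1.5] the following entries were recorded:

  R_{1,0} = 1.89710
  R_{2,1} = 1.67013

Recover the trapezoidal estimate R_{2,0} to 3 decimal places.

From R_{2,1} = (4·R_{2,0} − R_{1,0})/3, solve for R_{2,0}:
4·R_{2,0} = 3·1.67013 + 1.89710 = 6.90749
R_{2,0} = 1.72687

1.727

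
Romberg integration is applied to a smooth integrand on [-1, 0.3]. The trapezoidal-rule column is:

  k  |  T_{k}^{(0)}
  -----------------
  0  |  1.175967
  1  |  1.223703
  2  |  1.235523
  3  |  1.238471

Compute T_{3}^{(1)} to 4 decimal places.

Richardson extrapolation on the trapezoidal column (denominator 4−1=3):
T_{3}^{(1)} = (4·1.238471 − 1.235523) / 3 = 1.239454

1.2395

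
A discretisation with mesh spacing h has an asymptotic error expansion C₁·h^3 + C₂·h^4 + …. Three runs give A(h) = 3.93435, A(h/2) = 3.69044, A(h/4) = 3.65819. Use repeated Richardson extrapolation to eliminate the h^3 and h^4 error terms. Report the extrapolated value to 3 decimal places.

First eliminate the h^3 term (factor 2^3 = 8):
  B₁ = (8·3.69044 − 3.93435)/7 = 3.65560
  B₂ = (8·3.65819 − 3.69044)/7 = 3.65358
Then eliminate the h^4 term (factor 2^4 = 16):
  (16·3.65358 − 3.65560)/15 = 3.65345

3.653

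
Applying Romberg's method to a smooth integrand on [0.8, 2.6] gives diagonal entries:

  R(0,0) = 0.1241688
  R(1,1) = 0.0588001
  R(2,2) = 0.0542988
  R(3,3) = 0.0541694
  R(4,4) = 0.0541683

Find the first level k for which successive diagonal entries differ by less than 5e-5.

|R(1,1) − R(0,0)| = 0.0653687 ≥ 5e-5
|R(2,2) − R(1,1)| = 0.0045013 ≥ 5e-5
|R(3,3) − R(2,2)| = 0.0001294 ≥ 5e-5
|R(4,4) − R(3,3)| = 0.0000011 < 5e-5

k = 4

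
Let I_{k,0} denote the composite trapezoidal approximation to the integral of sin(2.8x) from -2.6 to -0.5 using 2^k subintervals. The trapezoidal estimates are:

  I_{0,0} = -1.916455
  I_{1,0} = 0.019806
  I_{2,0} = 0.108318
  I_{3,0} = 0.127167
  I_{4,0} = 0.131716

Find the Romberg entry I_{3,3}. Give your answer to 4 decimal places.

0.1336

I_{1,1} = (4·0.019806 − (-1.916455)) / 3 = 0.665226
I_{2,1} = (4·0.108318 − 0.019806) / 3 = 0.137822
I_{3,1} = 0.127167 + (0.127167 − 0.108318)/3 = 0.133450
I_{2,2} = (16·0.137822 − 0.665226) / 15 = 0.102662
I_{3,2} = (16·0.133450 − 0.137822) / 15 = 0.133159
I_{3,3} = (64·0.133159 − 0.102662) / 63 = 0.133643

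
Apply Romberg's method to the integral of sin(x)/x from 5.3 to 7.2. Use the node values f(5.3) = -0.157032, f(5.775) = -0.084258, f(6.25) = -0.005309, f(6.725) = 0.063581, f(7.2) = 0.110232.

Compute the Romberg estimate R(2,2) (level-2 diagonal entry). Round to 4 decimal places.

R(0,0) (trapezoid, 1 panel, h=1.9000): -0.044460
R(1,0) (trapezoid, 2 panels, h=0.9500): -0.027274
R(2,0) (trapezoid, 4 panels, h=0.4750): -0.023458
R(1,1) = -0.027274 + (-0.027274 − (-0.044460))/3 = -0.021545
R(2,1) = -0.023458 + (-0.023458 − (-0.027274))/3 = -0.022186
R(2,2) = -0.022186 + (-0.022186 − (-0.021545))/15 = -0.022229

-0.0222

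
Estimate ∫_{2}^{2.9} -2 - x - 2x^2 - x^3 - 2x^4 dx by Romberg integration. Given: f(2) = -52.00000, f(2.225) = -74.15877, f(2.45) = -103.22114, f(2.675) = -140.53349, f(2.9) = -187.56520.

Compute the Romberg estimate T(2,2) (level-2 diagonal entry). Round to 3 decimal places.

T(0,0) (trapezoid, 1 panel, h=0.9000): -107.80434
T(1,0) (trapezoid, 2 panels, h=0.4500): -100.35168
T(2,0) (trapezoid, 4 panels, h=0.2250): -98.48160
T(1,1) = -100.35168 + (-100.35168 − (-107.80434))/3 = -97.86746
T(2,1) = -98.48160 + (-98.48160 − (-100.35168))/3 = -97.85824
T(2,2) = -97.85824 + (-97.85824 − (-97.86746))/15 = -97.85763

-97.858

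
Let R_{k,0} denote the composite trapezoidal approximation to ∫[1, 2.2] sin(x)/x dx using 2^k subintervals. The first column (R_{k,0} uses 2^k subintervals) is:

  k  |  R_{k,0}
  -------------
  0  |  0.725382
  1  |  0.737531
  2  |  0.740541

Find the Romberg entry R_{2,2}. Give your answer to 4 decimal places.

0.7415

Richardson extrapolation on the trapezoidal column (denominator 4−1=3):
R_{1,1} = 0.737531 + (0.737531 − 0.725382)/3 = 0.741581
R_{2,1} = (4·0.740541 − 0.737531) / 3 = 0.741544
R_{2,2} = (16·0.741544 − 0.741581) / 15 = 0.741542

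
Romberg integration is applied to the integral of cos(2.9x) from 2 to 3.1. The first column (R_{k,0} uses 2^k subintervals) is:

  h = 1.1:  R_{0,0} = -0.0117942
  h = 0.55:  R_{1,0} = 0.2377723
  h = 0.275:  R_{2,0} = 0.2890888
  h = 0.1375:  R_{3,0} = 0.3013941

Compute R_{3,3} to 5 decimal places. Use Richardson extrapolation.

0.30545

Richardson extrapolation on the trapezoidal column (denominator 4−1=3):
R_{1,1} = 0.2377723 + (0.2377723 − (-0.0117942))/3 = 0.3209611
R_{2,1} = 0.2890888 + (0.2890888 − 0.2377723)/3 = 0.3061943
R_{3,1} = 0.3013941 + (0.3013941 − 0.2890888)/3 = 0.3054959
R_{2,2} = (16·0.3061943 − 0.3209611) / 15 = 0.3052098
R_{3,2} = (16·0.3054959 − 0.3061943) / 15 = 0.3054493
R_{3,3} = 0.3054493 + (0.3054493 − 0.3052098)/63 = 0.3054531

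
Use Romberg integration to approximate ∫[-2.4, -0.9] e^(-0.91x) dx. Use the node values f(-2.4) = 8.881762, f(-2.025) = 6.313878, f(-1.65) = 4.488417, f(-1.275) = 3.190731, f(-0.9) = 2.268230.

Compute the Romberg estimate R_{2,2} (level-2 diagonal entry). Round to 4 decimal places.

R_{0,0} (trapezoid, 1 panel, h=1.5000): 8.362494
R_{1,0} (trapezoid, 2 panels, h=0.7500): 7.547560
R_{2,0} (trapezoid, 4 panels, h=0.3750): 7.338008
R_{1,1} = 7.547560 + (7.547560 − 8.362494)/3 = 7.275915
R_{2,1} = 7.338008 + (7.338008 − 7.547560)/3 = 7.268157
R_{2,2} = 7.268157 + (7.268157 − 7.275915)/15 = 7.267640

7.2676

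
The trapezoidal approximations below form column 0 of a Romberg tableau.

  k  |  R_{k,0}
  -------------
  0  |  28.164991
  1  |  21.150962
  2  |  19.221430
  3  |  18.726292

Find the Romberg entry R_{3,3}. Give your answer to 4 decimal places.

18.5601

Richardson extrapolation on the trapezoidal column (denominator 4−1=3):
R_{1,1} = (4·21.150962 − 28.164991) / 3 = 18.812952
R_{2,1} = (4·19.221430 − 21.150962) / 3 = 18.578253
R_{3,1} = (4·18.726292 − 19.221430) / 3 = 18.561246
R_{2,2} = 18.578253 + (18.578253 − 18.812952)/15 = 18.562606
R_{3,2} = 18.561246 + (18.561246 − 18.578253)/15 = 18.560112
R_{3,3} = 18.560112 + (18.560112 − 18.562606)/63 = 18.560072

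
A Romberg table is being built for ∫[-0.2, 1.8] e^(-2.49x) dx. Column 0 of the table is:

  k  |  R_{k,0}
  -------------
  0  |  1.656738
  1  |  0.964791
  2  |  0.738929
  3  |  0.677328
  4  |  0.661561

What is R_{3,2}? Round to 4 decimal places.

Richardson extrapolation on the trapezoidal column (denominator 4−1=3):
R_{2,1} = (4·0.738929 − 0.964791) / 3 = 0.663642
R_{3,1} = 0.677328 + (0.677328 − 0.738929)/3 = 0.656794
R_{3,2} = 0.656794 + (0.656794 − 0.663642)/15 = 0.656337

0.6563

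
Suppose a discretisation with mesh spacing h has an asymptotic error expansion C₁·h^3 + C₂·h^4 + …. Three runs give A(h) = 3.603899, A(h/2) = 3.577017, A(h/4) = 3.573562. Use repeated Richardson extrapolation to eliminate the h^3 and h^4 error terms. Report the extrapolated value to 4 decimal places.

3.5731

First eliminate the h^3 term (factor 2^3 = 8):
  B₁ = (8·3.577017 − 3.603899)/7 = 3.573177
  B₂ = (8·3.573562 − 3.577017)/7 = 3.573068
Then eliminate the h^4 term (factor 2^4 = 16):
  (16·3.573068 − 3.573177)/15 = 3.573061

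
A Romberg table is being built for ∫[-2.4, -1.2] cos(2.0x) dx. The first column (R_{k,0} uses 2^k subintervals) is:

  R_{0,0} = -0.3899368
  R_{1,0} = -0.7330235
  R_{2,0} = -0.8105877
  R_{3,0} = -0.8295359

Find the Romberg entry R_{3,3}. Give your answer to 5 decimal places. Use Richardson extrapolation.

-0.83581

Richardson extrapolation on the trapezoidal column (denominator 4−1=3):
R_{1,1} = (4·(-0.7330235) − (-0.3899368)) / 3 = -0.8473857
R_{2,1} = (4·(-0.8105877) − (-0.7330235)) / 3 = -0.8364424
R_{3,1} = -0.8295359 + (-0.8295359 − (-0.8105877))/3 = -0.8358520
R_{2,2} = (16·(-0.8364424) − (-0.8473857)) / 15 = -0.8357128
R_{3,2} = -0.8358520 + (-0.8358520 − (-0.8364424))/15 = -0.8358126
R_{3,3} = -0.8358126 + (-0.8358126 − (-0.8357128))/63 = -0.8358142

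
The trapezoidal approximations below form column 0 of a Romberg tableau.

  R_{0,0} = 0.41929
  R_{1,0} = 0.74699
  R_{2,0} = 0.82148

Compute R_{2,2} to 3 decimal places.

Richardson extrapolation on the trapezoidal column (denominator 4−1=3):
R_{1,1} = (4·0.74699 − 0.41929) / 3 = 0.85622
R_{2,1} = 0.82148 + (0.82148 − 0.74699)/3 = 0.84631
R_{2,2} = (16·0.84631 − 0.85622) / 15 = 0.84565

0.846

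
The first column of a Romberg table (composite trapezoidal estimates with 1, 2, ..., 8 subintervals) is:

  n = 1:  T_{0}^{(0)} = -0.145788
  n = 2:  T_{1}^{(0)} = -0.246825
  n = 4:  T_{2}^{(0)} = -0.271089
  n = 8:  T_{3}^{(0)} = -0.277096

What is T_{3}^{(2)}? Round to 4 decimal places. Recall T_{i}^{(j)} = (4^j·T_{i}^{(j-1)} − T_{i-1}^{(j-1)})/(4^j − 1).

-0.2791

T_{2}^{(1)} = (4·(-0.271089) − (-0.246825)) / 3 = -0.279177
T_{3}^{(1)} = (4·(-0.277096) − (-0.271089)) / 3 = -0.279098
T_{3}^{(2)} = (16·(-0.279098) − (-0.279177)) / 15 = -0.279093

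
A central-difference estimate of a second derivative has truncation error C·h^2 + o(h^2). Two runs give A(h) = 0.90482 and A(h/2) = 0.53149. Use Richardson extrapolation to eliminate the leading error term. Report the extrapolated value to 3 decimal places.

0.407

Extrapolated value = (4·A(h/2) − A(h)) / (4 − 1)
= (4·0.53149 − 0.90482) / 3
= 1.22114 / 3 = 0.40705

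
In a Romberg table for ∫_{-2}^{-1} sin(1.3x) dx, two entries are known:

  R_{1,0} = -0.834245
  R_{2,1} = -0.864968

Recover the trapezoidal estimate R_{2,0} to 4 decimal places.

From R_{2,1} = (4·R_{2,0} − R_{1,0})/3, solve for R_{2,0}:
4·R_{2,0} = 3·(-0.864968) + (-0.834245) = -3.429149
R_{2,0} = -0.857287

-0.8573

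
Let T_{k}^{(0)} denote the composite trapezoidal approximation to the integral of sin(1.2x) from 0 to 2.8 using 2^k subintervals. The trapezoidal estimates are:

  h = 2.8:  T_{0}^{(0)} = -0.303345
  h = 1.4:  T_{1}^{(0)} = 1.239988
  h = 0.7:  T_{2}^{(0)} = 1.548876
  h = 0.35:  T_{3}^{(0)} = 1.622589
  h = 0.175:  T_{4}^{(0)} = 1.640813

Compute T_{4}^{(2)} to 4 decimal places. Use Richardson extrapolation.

Richardson extrapolation on the trapezoidal column (denominator 4−1=3):
T_{3}^{(1)} = (4·1.622589 − 1.548876) / 3 = 1.647160
T_{4}^{(1)} = 1.640813 + (1.640813 − 1.622589)/3 = 1.646888
T_{4}^{(2)} = 1.646888 + (1.646888 − 1.647160)/15 = 1.646870

1.6469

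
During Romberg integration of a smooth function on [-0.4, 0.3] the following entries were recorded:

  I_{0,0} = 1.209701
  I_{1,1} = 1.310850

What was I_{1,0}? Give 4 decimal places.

From I_{1,1} = (4·I_{1,0} − I_{0,0})/3, solve for I_{1,0}:
4·I_{1,0} = 3·1.310850 + 1.209701 = 5.142251
I_{1,0} = 1.285563

1.2856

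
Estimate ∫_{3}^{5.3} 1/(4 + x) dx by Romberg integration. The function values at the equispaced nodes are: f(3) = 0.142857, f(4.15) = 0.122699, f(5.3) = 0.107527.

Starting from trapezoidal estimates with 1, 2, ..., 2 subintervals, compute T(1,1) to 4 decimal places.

0.2841

T(0,0) (trapezoid, 1 panel, h=2.3000): 0.287942
T(1,0) (trapezoid, 2 panels, h=1.1500): 0.285075
T(1,1) = 0.285075 + (0.285075 − 0.287942)/3 = 0.284119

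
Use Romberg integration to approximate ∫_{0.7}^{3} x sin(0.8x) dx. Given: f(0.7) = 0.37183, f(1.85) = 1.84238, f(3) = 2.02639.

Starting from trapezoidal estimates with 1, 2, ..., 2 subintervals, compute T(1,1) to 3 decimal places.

T(0,0) (trapezoid, 1 panel, h=2.3000): 2.75795
T(1,0) (trapezoid, 2 panels, h=1.1500): 3.49771
T(1,1) = 3.49771 + (3.49771 − 2.75795)/3 = 3.74430

3.744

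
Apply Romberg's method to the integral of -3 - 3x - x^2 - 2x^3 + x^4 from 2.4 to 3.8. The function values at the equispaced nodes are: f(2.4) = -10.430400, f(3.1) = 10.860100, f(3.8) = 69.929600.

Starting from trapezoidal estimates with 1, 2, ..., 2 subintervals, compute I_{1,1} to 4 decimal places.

24.0192

I_{0,0} (trapezoid, 1 panel, h=1.4000): 41.649440
I_{1,0} (trapezoid, 2 panels, h=0.7000): 28.426790
I_{1,1} = 28.426790 + (28.426790 − 41.649440)/3 = 24.019240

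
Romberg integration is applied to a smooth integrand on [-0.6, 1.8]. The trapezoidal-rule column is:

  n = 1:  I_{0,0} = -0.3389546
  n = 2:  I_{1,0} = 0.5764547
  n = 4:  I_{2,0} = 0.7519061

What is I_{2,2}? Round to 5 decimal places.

Richardson extrapolation on the trapezoidal column (denominator 4−1=3):
I_{1,1} = (4·0.5764547 − (-0.3389546)) / 3 = 0.8815911
I_{2,1} = (4·0.7519061 − 0.5764547) / 3 = 0.8103899
I_{2,2} = (16·0.8103899 − 0.8815911) / 15 = 0.8056432
(Column j=1 coincides with Simpson's rule on the same nodes.)

0.80564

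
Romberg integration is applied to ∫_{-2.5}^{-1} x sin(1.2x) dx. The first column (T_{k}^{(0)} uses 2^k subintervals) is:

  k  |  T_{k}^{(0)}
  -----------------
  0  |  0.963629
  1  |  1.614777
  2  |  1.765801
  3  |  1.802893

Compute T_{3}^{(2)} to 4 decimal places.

Richardson extrapolation on the trapezoidal column (denominator 4−1=3):
T_{2}^{(1)} = 1.765801 + (1.765801 − 1.614777)/3 = 1.816142
T_{3}^{(1)} = (4·1.802893 − 1.765801) / 3 = 1.815257
T_{3}^{(2)} = (16·1.815257 − 1.816142) / 15 = 1.815198

1.8152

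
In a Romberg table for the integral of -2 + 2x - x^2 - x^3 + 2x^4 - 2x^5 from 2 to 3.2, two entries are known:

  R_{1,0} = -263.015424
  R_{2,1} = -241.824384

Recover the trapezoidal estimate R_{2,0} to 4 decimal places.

From R_{2,1} = (4·R_{2,0} − R_{1,0})/3, solve for R_{2,0}:
4·R_{2,0} = 3·(-241.824384) + (-263.015424) = -988.488576
R_{2,0} = -247.122144

-247.1221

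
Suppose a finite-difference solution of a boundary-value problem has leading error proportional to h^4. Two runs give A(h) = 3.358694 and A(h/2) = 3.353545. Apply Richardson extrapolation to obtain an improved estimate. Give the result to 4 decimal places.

3.3532

The leading error scales as h^4; refining by a factor of 2 reduces it by 2^4 = 16.
Extrapolated value = (16·A(h/2) − A(h)) / (16 − 1)
= (16·3.353545 − 3.358694) / 15
= 50.298026 / 15 = 3.353202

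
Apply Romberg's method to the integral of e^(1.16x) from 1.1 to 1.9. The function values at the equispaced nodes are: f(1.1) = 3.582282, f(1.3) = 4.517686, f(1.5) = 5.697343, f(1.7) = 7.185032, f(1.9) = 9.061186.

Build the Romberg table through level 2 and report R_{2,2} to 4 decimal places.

4.7232

R_{0,0} (trapezoid, 1 panel, h=0.8000): 5.057387
R_{1,0} (trapezoid, 2 panels, h=0.4000): 4.807631
R_{2,0} (trapezoid, 4 panels, h=0.2000): 4.744359
R_{1,1} = 4.807631 + (4.807631 − 5.057387)/3 = 4.724379
R_{2,1} = 4.744359 + (4.744359 − 4.807631)/3 = 4.723268
R_{2,2} = 4.723268 + (4.723268 − 4.724379)/15 = 4.723194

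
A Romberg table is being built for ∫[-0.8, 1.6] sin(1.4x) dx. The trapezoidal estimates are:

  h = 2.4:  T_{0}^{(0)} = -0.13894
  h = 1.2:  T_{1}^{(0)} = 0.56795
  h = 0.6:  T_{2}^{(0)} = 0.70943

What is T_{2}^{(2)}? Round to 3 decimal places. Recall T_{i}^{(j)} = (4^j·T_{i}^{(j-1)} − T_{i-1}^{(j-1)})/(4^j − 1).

Richardson extrapolation on the trapezoidal column (denominator 4−1=3):
T_{1}^{(1)} = 0.56795 + (0.56795 − (-0.13894))/3 = 0.80358
T_{2}^{(1)} = 0.70943 + (0.70943 − 0.56795)/3 = 0.75659
T_{2}^{(2)} = (16·0.75659 − 0.80358) / 15 = 0.75346

0.753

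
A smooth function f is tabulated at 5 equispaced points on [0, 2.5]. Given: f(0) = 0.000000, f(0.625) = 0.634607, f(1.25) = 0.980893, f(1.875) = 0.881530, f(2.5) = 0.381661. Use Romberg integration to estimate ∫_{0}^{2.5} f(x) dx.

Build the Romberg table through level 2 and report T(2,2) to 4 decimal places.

1.7489

T(0,0) (trapezoid, 1 panel, h=2.5000): 0.477076
T(1,0) (trapezoid, 2 panels, h=1.2500): 1.464654
T(2,0) (trapezoid, 4 panels, h=0.6250): 1.679913
T(1,1) = 1.464654 + (1.464654 − 0.477076)/3 = 1.793847
T(2,1) = 1.679913 + (1.679913 − 1.464654)/3 = 1.751666
T(2,2) = 1.751666 + (1.751666 − 1.793847)/15 = 1.748854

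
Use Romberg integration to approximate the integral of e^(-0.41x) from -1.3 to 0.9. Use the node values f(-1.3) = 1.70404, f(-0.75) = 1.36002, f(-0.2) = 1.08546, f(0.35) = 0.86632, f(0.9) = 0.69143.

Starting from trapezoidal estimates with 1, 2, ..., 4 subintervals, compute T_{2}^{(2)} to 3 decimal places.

2.470

T_{0}^{(0)} (trapezoid, 1 panel, h=2.2000): 2.63502
T_{1}^{(0)} (trapezoid, 2 panels, h=1.1000): 2.51151
T_{2}^{(0)} (trapezoid, 4 panels, h=0.5500): 2.48024
T_{1}^{(1)} = 2.51151 + (2.51151 − 2.63502)/3 = 2.47034
T_{2}^{(1)} = 2.48024 + (2.48024 − 2.51151)/3 = 2.46982
T_{2}^{(2)} = 2.46982 + (2.46982 − 2.47034)/15 = 2.46979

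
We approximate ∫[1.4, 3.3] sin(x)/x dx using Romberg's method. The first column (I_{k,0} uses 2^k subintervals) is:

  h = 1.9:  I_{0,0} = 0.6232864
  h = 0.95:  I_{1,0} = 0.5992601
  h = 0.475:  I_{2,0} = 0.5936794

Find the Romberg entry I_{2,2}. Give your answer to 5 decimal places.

I_{1,1} = 0.5992601 + (0.5992601 − 0.6232864)/3 = 0.5912513
I_{2,1} = (4·0.5936794 − 0.5992601) / 3 = 0.5918192
I_{2,2} = 0.5918192 + (0.5918192 − 0.5912513)/15 = 0.5918571

0.59186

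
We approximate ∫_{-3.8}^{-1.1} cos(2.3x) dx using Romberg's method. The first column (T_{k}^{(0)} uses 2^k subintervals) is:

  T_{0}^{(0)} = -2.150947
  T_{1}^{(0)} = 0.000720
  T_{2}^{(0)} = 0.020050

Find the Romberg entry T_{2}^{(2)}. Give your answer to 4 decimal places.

-0.0196

Richardson extrapolation on the trapezoidal column (denominator 4−1=3):
T_{1}^{(1)} = (4·0.000720 − (-2.150947)) / 3 = 0.717942
T_{2}^{(1)} = 0.020050 + (0.020050 − 0.000720)/3 = 0.026493
T_{2}^{(2)} = 0.026493 + (0.026493 − 0.717942)/15 = -0.019604
(Column j=1 coincides with Simpson's rule on the same nodes.)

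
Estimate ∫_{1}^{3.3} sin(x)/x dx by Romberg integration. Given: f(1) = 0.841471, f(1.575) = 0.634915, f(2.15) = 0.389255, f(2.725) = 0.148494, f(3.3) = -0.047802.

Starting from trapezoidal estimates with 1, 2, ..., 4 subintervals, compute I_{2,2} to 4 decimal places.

I_{0,0} (trapezoid, 1 panel, h=2.3000): 0.912719
I_{1,0} (trapezoid, 2 panels, h=1.1500): 0.904003
I_{2,0} (trapezoid, 4 panels, h=0.5750): 0.902462
I_{1,1} = 0.904003 + (0.904003 − 0.912719)/3 = 0.901098
I_{2,1} = 0.902462 + (0.902462 − 0.904003)/3 = 0.901948
I_{2,2} = 0.901948 + (0.901948 − 0.901098)/15 = 0.902005

0.9020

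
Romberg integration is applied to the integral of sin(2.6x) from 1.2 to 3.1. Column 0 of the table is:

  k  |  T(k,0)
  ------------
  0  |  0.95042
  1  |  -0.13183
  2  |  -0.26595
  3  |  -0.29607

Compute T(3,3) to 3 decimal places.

-0.306

T(1,1) = (4·(-0.13183) − 0.95042) / 3 = -0.49258
T(2,1) = (4·(-0.26595) − (-0.13183)) / 3 = -0.31066
T(3,1) = -0.29607 + (-0.29607 − (-0.26595))/3 = -0.30611
T(2,2) = (16·(-0.31066) − (-0.49258)) / 15 = -0.29853
T(3,2) = (16·(-0.30611) − (-0.31066)) / 15 = -0.30581
T(3,3) = -0.30581 + (-0.30581 − (-0.29853))/63 = -0.30593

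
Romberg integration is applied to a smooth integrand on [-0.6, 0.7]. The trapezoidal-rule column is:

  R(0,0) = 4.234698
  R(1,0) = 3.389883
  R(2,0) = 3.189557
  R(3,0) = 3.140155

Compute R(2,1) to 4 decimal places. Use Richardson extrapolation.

3.1228

Richardson extrapolation on the trapezoidal column (denominator 4−1=3):
R(2,1) = (4·3.189557 − 3.389883) / 3 = 3.122782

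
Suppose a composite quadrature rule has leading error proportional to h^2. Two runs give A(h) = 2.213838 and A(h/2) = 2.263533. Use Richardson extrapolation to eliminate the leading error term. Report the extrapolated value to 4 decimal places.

Extrapolated value = (4·A(h/2) − A(h)) / (4 − 1)
= (4·2.263533 − 2.213838) / 3
= 6.840294 / 3 = 2.280098

2.2801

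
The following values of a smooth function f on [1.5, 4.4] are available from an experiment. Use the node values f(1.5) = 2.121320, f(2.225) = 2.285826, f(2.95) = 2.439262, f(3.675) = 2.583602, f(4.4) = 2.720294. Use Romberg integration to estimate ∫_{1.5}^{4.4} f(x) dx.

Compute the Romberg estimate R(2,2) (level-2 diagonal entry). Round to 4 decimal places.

R(0,0) (trapezoid, 1 panel, h=2.9000): 7.020340
R(1,0) (trapezoid, 2 panels, h=1.4500): 7.047100
R(2,0) (trapezoid, 4 panels, h=0.7250): 7.053885
R(1,1) = 7.047100 + (7.047100 − 7.020340)/3 = 7.056020
R(2,1) = 7.053885 + (7.053885 − 7.047100)/3 = 7.056147
R(2,2) = 7.056147 + (7.056147 − 7.056020)/15 = 7.056155

7.0562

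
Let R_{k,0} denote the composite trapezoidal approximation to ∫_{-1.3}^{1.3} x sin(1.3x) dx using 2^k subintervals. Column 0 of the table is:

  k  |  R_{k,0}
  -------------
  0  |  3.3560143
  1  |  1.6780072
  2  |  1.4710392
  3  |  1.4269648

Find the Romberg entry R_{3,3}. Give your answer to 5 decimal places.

Richardson extrapolation on the trapezoidal column (denominator 4−1=3):
R_{1,1} = 1.6780072 + (1.6780072 − 3.3560143)/3 = 1.1186715
R_{2,1} = (4·1.4710392 − 1.6780072) / 3 = 1.4020499
R_{3,1} = (4·1.4269648 − 1.4710392) / 3 = 1.4122733
R_{2,2} = (16·1.4020499 − 1.1186715) / 15 = 1.4209418
R_{3,2} = (16·1.4122733 − 1.4020499) / 15 = 1.4129549
R_{3,3} = 1.4129549 + (1.4129549 − 1.4209418)/63 = 1.4128281

1.41283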